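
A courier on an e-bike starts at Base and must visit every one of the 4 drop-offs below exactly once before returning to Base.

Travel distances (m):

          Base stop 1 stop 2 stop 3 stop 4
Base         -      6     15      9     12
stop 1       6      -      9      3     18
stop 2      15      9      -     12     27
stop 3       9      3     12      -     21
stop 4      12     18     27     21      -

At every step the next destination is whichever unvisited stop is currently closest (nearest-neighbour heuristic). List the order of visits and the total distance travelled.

From Base: distances to unvisited — stop 1=6, stop 3=9, stop 4=12, stop 2=15. Nearest is stop 1 (6).
From stop 1: distances to unvisited — stop 3=3, stop 2=9, stop 4=18. Nearest is stop 3 (3).
From stop 3: distances to unvisited — stop 2=12, stop 4=21. Nearest is stop 2 (12).
From stop 2: distances to unvisited — stop 4=27. Nearest is stop 4 (27).
Return stop 4→Base: 12.
Total = 6 + 3 + 12 + 27 + 12 = 60.

60 m along Base → stop 1 → stop 3 → stop 2 → stop 4 → Base.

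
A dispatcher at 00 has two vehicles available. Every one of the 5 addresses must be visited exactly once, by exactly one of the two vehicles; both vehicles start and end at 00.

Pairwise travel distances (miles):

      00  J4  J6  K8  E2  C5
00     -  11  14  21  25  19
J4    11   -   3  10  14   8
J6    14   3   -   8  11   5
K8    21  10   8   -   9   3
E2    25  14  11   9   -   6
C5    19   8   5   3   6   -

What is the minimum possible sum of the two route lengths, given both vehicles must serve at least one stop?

77 miles — the smallest possible combined total.

Check every non-empty split of the stops between the two vehicles; for each half take its own optimal tour:
  {J4} + {J6, K8, E2, C5}: 22 + 55 = 77
  {J6} + {J4, K8, E2, C5}: 28 + 55 = 83
  {J4, J6} + {K8, E2, C5}: 28 + 55 = 83
  {K8} + {J4, J6, E2, C5}: 42 + 50 = 92
  {J4, K8} + {J6, E2, C5}: 42 + 50 = 92
  {J6, K8} + {J4, E2, C5}: 43 + 50 = 93
  … (15 splits in total)
Best: vehicle 1 00 → J4 → 00 = 22; vehicle 2 00 → J6 → E2 → C5 → K8 → 00 = 55; combined 77.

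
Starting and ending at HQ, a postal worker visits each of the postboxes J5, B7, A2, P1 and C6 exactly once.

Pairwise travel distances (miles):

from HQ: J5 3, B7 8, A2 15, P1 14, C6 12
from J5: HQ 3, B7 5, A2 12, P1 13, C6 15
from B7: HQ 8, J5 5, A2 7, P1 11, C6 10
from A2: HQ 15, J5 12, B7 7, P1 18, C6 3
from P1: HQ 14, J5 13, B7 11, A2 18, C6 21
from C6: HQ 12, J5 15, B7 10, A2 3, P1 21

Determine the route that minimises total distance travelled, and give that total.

HQ→J5→B7→A2→P1→C6→HQ: 3+5+7+18+21+12 = 66
HQ→J5→B7→A2→C6→P1→HQ: 3+5+7+3+21+14 = 53
HQ→J5→B7→P1→A2→C6→HQ: 3+5+11+18+3+12 = 52
HQ→J5→B7→P1→C6→A2→HQ: 3+5+11+21+3+15 = 58
HQ→J5→B7→C6→A2→P1→HQ: 3+5+10+3+18+14 = 53
HQ→J5→B7→C6→P1→A2→HQ: 3+5+10+21+18+15 = 72
HQ→J5→A2→B7→P1→C6→HQ: 3+12+7+11+21+12 = 66
HQ→J5→A2→B7→C6→P1→HQ: 3+12+7+10+21+14 = 67
HQ→J5→A2→P1→B7→C6→HQ: 3+12+18+11+10+12 = 66
HQ→J5→A2→P1→C6→B7→HQ: 3+12+18+21+10+8 = 72
HQ→J5→A2→C6→B7→P1→HQ: 3+12+3+10+11+14 = 53
HQ→J5→A2→C6→P1→B7→HQ: 3+12+3+21+11+8 = 58
HQ→J5→P1→B7→A2→C6→HQ: 3+13+11+7+3+12 = 49
HQ→J5→P1→B7→C6→A2→HQ: 3+13+11+10+3+15 = 55
… (46 more)
The minimum is 49.
One optimal route: HQ → J5 → P1 → B7 → A2 → C6 → HQ (or its reverse).

Shortest round trip = 49 miles.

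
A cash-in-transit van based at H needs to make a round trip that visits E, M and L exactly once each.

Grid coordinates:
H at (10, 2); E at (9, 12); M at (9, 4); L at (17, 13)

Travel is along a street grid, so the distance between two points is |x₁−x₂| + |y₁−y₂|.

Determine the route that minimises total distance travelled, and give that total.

Shortest round trip = 38.

H - E - M - L - H: 11+8+17+18 = 54
H - E - L - M - H: 11+9+17+3 = 40
H - M - E - L - H: 3+8+9+18 = 38
The minimum is 38.
One optimal route: H → M → E → L → H (or its reverse).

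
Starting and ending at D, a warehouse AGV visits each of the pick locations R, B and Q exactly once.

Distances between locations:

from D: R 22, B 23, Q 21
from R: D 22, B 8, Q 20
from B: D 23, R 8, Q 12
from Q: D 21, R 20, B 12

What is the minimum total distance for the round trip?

D → R → B → Q → D: 22+8+12+21 = 63
D → R → Q → B → D: 22+20+12+23 = 77
D → B → R → Q → D: 23+8+20+21 = 72
The minimum is 63.
One optimal route: D → R → B → Q → D (or its reverse).

63 — the shortest possible round trip.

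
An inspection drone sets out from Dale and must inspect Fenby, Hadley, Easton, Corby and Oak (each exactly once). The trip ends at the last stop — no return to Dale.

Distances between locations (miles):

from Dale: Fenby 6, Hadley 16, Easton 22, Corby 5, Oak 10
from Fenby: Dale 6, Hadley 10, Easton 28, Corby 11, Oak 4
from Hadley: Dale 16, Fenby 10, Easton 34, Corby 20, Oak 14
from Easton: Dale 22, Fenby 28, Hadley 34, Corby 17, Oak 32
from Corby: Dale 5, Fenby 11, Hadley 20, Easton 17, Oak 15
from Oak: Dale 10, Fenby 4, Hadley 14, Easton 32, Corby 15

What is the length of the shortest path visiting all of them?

There are 5! = 120 possible orderings.
Dale - Fenby - Hadley - Easton - Corby - Oak: 6+10+34+17+15 = 82
Dale - Fenby - Hadley - Easton - Oak - Corby: 6+10+34+32+15 = 97
Dale - Fenby - Hadley - Corby - Easton - Oak: 6+10+20+17+32 = 85
Dale - Fenby - Hadley - Corby - Oak - Easton: 6+10+20+15+32 = 83
Dale - Fenby - Hadley - Oak - Easton - Corby: 6+10+14+32+17 = 79
Dale - Fenby - Hadley - Oak - Corby - Easton: 6+10+14+15+17 = 62
Dale - Fenby - Easton - Hadley - Corby - Oak: 6+28+34+20+15 = 103
Dale - Fenby - Easton - Hadley - Oak - Corby: 6+28+34+14+15 = 97
Dale - Fenby - Easton - Corby - Hadley - Oak: 6+28+17+20+14 = 85
Dale - Fenby - Easton - Corby - Oak - Hadley: 6+28+17+15+14 = 80
Dale - Fenby - Easton - Oak - Hadley - Corby: 6+28+32+14+20 = 100
Dale - Fenby - Easton - Oak - Corby - Hadley: 6+28+32+15+20 = 101
Dale - Fenby - Corby - Hadley - Easton - Oak: 6+11+20+34+32 = 103
Dale - Fenby - Corby - Hadley - Oak - Easton: 6+11+20+14+32 = 83
… (106 more)
Dale - Fenby - Oak - Hadley - Corby - Easton: 6+4+14+20+17 = 61  ← best
The minimum is 61.
One shortest path: Dale → Fenby → Oak → Hadley → Corby → Easton.

61 miles — the minimum one-way total.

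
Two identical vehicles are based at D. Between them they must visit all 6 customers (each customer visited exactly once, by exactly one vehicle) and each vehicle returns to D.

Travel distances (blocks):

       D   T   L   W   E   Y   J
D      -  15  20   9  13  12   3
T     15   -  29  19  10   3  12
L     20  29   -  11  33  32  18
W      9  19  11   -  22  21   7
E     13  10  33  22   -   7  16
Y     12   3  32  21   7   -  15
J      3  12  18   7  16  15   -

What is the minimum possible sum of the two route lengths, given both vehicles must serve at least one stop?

There are 2^5 − 1 = 31 ways to divide the 6 stops into two non-empty groups. For each, the best each vehicle can do is its own shortest tour through its group:
  {T} + {L, W, E, Y, J}: 30 + 73 = 103
  {L} + {T, W, E, Y, J}: 40 + 51 = 91
  {T, L} + {W, E, Y, J}: 64 + 51 = 115
  {W} + {T, L, E, Y, J}: 18 + 73 = 91
  {T, W} + {L, E, Y, J}: 43 + 73 = 116
  {L, W} + {T, E, Y, J}: 40 + 38 = 78
  … (31 splits in total)
Best: vehicle 1 D → L → W → D = 40; vehicle 2 D → E → Y → T → J → D = 38; combined 78.

Minimum combined distance: 78 blocks.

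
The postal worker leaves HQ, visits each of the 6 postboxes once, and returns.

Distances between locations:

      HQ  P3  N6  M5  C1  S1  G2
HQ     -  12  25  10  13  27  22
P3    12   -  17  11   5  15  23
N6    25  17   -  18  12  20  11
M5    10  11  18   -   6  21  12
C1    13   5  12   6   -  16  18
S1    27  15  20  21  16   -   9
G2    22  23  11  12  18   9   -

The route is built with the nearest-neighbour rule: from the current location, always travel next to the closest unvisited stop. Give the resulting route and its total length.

HQ → [M5:10 / P3:12 / C1:13 / G2:22 / N6:25 / S1:27] → M5 (10)
M5 → [C1:6 / P3:11 / G2:12 / N6:18 / S1:21] → C1 (6)
C1 → [P3:5 / N6:12 / S1:16 / G2:18] → P3 (5)
P3 → [S1:15 / N6:17 / G2:23] → S1 (15)
S1 → [G2:9 / N6:20] → G2 (9)
G2 → [N6:11] → N6 (11)
Return N6→HQ: 25.
Total = 10 + 6 + 5 + 15 + 9 + 11 + 25 = 81.

Total distance 81 via the nearest-neighbour route HQ → M5 → C1 → P3 → S1 → G2 → N6 → HQ.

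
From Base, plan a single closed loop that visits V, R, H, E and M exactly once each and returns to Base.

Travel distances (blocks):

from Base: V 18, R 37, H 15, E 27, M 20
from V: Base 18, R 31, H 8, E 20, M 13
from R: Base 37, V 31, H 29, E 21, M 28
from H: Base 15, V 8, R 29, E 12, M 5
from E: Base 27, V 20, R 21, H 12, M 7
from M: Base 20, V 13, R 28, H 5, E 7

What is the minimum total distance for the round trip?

96 blocks — the shortest possible round trip.

Base → V → R → H → E → M → Base: 18+31+29+12+7+20 = 117
Base → V → R → H → M → E → Base: 18+31+29+5+7+27 = 117
Base → V → R → E → H → M → Base: 18+31+21+12+5+20 = 107
Base → V → R → E → M → H → Base: 18+31+21+7+5+15 = 97
Base → V → R → M → H → E → Base: 18+31+28+5+12+27 = 121
Base → V → R → M → E → H → Base: 18+31+28+7+12+15 = 111
Base → V → H → R → E → M → Base: 18+8+29+21+7+20 = 103
Base → V → H → R → M → E → Base: 18+8+29+28+7+27 = 117
Base → V → H → E → R → M → Base: 18+8+12+21+28+20 = 107
Base → V → H → E → M → R → Base: 18+8+12+7+28+37 = 110
Base → V → H → M → R → E → Base: 18+8+5+28+21+27 = 107
Base → V → H → M → E → R → Base: 18+8+5+7+21+37 = 96
Base → V → E → R → H → M → Base: 18+20+21+29+5+20 = 113
Base → V → E → R → M → H → Base: 18+20+21+28+5+15 = 107
… (46 more)
The minimum is 96.
One optimal route: Base → V → H → M → E → R → Base (or its reverse).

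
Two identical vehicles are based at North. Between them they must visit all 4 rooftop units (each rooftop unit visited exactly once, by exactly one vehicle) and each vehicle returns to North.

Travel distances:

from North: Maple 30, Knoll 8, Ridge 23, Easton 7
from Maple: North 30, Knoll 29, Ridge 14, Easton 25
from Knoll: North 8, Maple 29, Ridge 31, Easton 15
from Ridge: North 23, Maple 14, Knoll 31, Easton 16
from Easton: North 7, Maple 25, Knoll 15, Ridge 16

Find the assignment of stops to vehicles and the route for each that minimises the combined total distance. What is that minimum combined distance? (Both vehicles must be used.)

83 — the smallest possible combined total.

There are 2^3 − 1 = 7 ways to divide the 4 stops into two non-empty groups. For each, the best each vehicle can do is its own shortest tour through its group:
  {Maple} + {Knoll, Ridge, Easton}: 60 + 62 = 122
  {Knoll} + {Maple, Ridge, Easton}: 16 + 67 = 83
  {Maple, Knoll} + {Ridge, Easton}: 67 + 46 = 113
  {Ridge} + {Maple, Knoll, Easton}: 46 + 69 = 115
  {Maple, Ridge} + {Knoll, Easton}: 67 + 30 = 97
  {Knoll, Ridge} + {Maple, Easton}: 62 + 62 = 124
  … (7 splits in total)
Best: vehicle 1 North → Knoll → North = 16; vehicle 2 North → Maple → Ridge → Easton → North = 67; combined 83.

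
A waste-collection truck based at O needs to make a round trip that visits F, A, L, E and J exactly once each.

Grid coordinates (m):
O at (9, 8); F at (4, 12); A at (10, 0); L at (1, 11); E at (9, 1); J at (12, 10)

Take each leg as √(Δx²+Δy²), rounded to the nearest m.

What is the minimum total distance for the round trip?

Minimum total distance: 37 m.

There are 60 distinct closed tours to check (reversals are equivalent).
O → F → A → L → E → J → O: 6+13+14+13+9+4 = 59
O → F → A → L → J → E → O: 6+13+14+11+9+7 = 60
O → F → A → E → L → J → O: 6+13+1+13+11+4 = 48
O → F → A → E → J → L → O: 6+13+1+9+11+9 = 49
O → F → A → J → L → E → O: 6+13+10+11+13+7 = 60
O → F → A → J → E → L → O: 6+13+10+9+13+9 = 60
O → F → L → A → E → J → O: 6+3+14+1+9+4 = 37
O → F → L → A → J → E → O: 6+3+14+10+9+7 = 49
O → F → L → E → A → J → O: 6+3+13+1+10+4 = 37
O → F → L → E → J → A → O: 6+3+13+9+10+8 = 49
O → F → L → J → A → E → O: 6+3+11+10+1+7 = 38
O → F → L → J → E → A → O: 6+3+11+9+1+8 = 38
O → F → E → A → L → J → O: 6+12+1+14+11+4 = 48
O → F → E → A → J → L → O: 6+12+1+10+11+9 = 49
… (46 more)
The minimum is 37.
One optimal route: O → F → L → A → E → J → O (or its reverse).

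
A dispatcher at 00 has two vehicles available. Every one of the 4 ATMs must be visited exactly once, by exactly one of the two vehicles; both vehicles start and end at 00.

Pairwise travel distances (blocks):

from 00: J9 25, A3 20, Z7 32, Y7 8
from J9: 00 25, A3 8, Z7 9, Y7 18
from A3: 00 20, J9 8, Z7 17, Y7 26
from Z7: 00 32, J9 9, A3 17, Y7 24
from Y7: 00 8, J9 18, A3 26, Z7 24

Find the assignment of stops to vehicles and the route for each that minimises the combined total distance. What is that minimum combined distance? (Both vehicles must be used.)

Try each way of splitting the stops between the two vehicles (each non-empty) and, for each split, find the best tour for each vehicle:
  {J9} + {A3, Z7, Y7}: 50 + 69 = 119
  {A3} + {J9, Z7, Y7}: 40 + 66 = 106
  {J9, A3} + {Z7, Y7}: 53 + 64 = 117
  {Z7} + {J9, A3, Y7}: 64 + 54 = 118
  {J9, Z7} + {A3, Y7}: 66 + 54 = 120
  {A3, Z7} + {J9, Y7}: 69 + 51 = 120
  … (7 splits in total)
  {J9, A3, Z7} + {Y7}: 69 + 16 = 85  ← best
Best: vehicle 1 00 → A3 → J9 → Z7 → 00 = 69; vehicle 2 00 → Y7 → 00 = 16; combined 85.

Minimum combined distance: 85 blocks.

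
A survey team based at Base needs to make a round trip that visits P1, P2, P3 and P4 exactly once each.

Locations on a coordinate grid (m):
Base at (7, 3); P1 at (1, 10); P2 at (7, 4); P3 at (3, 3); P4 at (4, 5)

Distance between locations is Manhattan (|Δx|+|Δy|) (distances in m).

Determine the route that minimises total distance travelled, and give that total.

With 4 stops there are 4!/2 = 12 distinct round trips (a route and its reverse cost the same).
Base → P1 → P2 → P3 → P4 → Base: 13+12+5+3+5 = 38
Base → P1 → P2 → P4 → P3 → Base: 13+12+4+3+4 = 36
Base → P1 → P3 → P2 → P4 → Base: 13+9+5+4+5 = 36
Base → P1 → P3 → P4 → P2 → Base: 13+9+3+4+1 = 30
Base → P1 → P4 → P2 → P3 → Base: 13+8+4+5+4 = 34
Base → P1 → P4 → P3 → P2 → Base: 13+8+3+5+1 = 30
Base → P2 → P1 → P3 → P4 → Base: 1+12+9+3+5 = 30
Base → P2 → P1 → P4 → P3 → Base: 1+12+8+3+4 = 28
Base → P2 → P3 → P1 → P4 → Base: 1+5+9+8+5 = 28
Base → P2 → P4 → P1 → P3 → Base: 1+4+8+9+4 = 26
Base → P3 → P1 → P2 → P4 → Base: 4+9+12+4+5 = 34
Base → P3 → P2 → P1 → P4 → Base: 4+5+12+8+5 = 34
The minimum is 26.
One optimal route: Base → P2 → P4 → P1 → P3 → Base (or its reverse).

26 m — the shortest possible round trip.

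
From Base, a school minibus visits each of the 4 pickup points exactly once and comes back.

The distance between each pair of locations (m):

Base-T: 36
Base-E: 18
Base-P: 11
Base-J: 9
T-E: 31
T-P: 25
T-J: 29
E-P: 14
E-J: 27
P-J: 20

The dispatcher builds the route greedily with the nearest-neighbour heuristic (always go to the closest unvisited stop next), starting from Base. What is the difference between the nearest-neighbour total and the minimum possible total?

16 m longer than the optimal tour.

From Base: J=9, P=11, E=18, T=36 → choose J (9).
From J: P=20, E=27, T=29 → choose P (20).
From P: E=14, T=25 → choose E (14).
From E: T=31 → choose T (31).
NN route Base → J → P → E → T → Base costs 110.
Optimal: Base → P → E → T → J → Base costs 94 (by enumerating all 12 distinct tours).
Excess = 110 − 94 = 16.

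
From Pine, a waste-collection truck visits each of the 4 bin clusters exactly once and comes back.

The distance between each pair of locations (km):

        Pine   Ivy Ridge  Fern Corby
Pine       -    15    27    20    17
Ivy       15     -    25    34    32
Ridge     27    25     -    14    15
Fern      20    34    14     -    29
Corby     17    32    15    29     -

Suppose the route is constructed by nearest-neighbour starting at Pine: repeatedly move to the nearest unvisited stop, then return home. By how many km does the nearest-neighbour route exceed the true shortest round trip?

Pine: Ivy=15, Corby=17, Fern=20, Ridge=27 ⇒ Ivy
Ivy: Ridge=25, Corby=32, Fern=34 ⇒ Ridge
Ridge: Fern=14, Corby=15 ⇒ Fern
Fern: Corby=29 ⇒ Corby
NN route Pine → Ivy → Ridge → Fern → Corby → Pine costs 100.
Optimal: Pine → Ivy → Fern → Ridge → Corby → Pine costs 95 (by enumerating all 12 distinct tours).
Excess = 100 − 95 = 5.

Excess over optimum: 5 km.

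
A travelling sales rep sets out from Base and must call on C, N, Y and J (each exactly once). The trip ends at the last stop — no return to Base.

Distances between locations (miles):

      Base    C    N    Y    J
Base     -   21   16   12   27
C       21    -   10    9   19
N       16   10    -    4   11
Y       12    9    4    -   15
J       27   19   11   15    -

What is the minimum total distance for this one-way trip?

There are 4! = 24 possible orderings.
Base - C - N - Y - J: 21+10+4+15 = 50
Base - C - N - J - Y: 21+10+11+15 = 57
Base - C - Y - N - J: 21+9+4+11 = 45
Base - C - Y - J - N: 21+9+15+11 = 56
Base - C - J - N - Y: 21+19+11+4 = 55
Base - C - J - Y - N: 21+19+15+4 = 59
Base - N - C - Y - J: 16+10+9+15 = 50
Base - N - C - J - Y: 16+10+19+15 = 60
Base - N - Y - C - J: 16+4+9+19 = 48
Base - N - Y - J - C: 16+4+15+19 = 54
Base - N - J - C - Y: 16+11+19+9 = 55
Base - N - J - Y - C: 16+11+15+9 = 51
Base - Y - C - N - J: 12+9+10+11 = 42
Base - Y - C - J - N: 12+9+19+11 = 51
… (10 more)
The minimum is 42.
One shortest path: Base → Y → C → N → J.

Shortest open route: 42 miles.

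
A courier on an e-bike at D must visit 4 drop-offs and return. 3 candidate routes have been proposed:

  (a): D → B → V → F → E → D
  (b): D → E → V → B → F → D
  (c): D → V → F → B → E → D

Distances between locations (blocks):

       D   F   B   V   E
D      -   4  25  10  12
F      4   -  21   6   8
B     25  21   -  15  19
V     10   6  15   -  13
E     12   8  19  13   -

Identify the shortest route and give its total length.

(a): 25 + 15 + 6 + 8 + 12 = 66
(b): 12 + 13 + 15 + 21 + 4 = 65
(c): 10 + 6 + 21 + 19 + 12 = 68

Shortest is (b), total 65 blocks.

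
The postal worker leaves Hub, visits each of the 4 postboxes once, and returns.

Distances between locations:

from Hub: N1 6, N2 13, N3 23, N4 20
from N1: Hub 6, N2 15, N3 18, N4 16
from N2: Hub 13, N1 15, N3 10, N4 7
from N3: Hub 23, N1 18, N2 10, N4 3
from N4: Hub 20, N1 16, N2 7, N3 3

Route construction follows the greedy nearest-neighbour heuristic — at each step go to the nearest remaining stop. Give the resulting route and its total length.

54 along Hub → N1 → N2 → N4 → N3 → Hub.

At Hub the remaining stops are N1 6, N2 13, N4 20, N3 23; go to N1.
At N1 the remaining stops are N2 15, N4 16, N3 18; go to N2.
At N2 the remaining stops are N4 7, N3 10; go to N4.
At N4 the remaining stops are N3 3; go to N3.
Return N3→Hub: 23.
Total = 6 + 15 + 7 + 3 + 23 = 54.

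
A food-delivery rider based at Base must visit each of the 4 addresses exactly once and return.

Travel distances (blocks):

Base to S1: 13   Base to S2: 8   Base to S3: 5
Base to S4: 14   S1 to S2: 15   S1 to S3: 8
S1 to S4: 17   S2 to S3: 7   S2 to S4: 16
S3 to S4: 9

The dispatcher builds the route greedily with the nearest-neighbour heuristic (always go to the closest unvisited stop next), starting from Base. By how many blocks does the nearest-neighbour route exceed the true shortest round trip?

From Base: S3=5, S2=8, S1=13, S4=14 → choose S3 (5).
From S3: S2=7, S1=8, S4=9 → choose S2 (7).
From S2: S1=15, S4=16 → choose S1 (15).
From S1: S4=17 → choose S4 (17).
NN route Base → S3 → S2 → S1 → S4 → Base costs 58.
Optimal: Base → S1 → S3 → S4 → S2 → Base costs 54 (by enumerating all 12 distinct tours).
Excess = 58 − 54 = 4.

4 blocks longer than the optimal tour.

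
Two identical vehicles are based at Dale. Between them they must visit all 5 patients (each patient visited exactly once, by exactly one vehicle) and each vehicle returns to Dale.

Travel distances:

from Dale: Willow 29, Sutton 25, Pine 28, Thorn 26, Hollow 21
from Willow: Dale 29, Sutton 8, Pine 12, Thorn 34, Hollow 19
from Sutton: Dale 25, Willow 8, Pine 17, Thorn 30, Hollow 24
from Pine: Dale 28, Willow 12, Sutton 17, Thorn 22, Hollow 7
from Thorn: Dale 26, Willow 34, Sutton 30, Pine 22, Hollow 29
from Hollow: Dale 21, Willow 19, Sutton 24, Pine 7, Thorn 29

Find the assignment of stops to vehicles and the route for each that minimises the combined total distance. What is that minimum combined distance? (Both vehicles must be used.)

There are 2^4 − 1 = 15 ways to divide the 5 stops into two non-empty groups. For each, the best each vehicle can do is its own shortest tour through its group:
  {Willow} + {Sutton, Pine, Thorn, Hollow}: 58 + 101 = 159
  {Sutton} + {Willow, Pine, Thorn, Hollow}: 50 + 100 = 150
  {Willow, Sutton} + {Pine, Thorn, Hollow}: 62 + 76 = 138
  {Pine} + {Willow, Sutton, Thorn, Hollow}: 56 + 104 = 160
  {Willow, Pine} + {Sutton, Thorn, Hollow}: 69 + 101 = 170
  {Sutton, Pine} + {Willow, Thorn, Hollow}: 70 + 100 = 170
  … (15 splits in total)
  {Thorn} + {Willow, Sutton, Pine, Hollow}: 52 + 73 = 125  ← best
Best: vehicle 1 Dale → Thorn → Dale = 52; vehicle 2 Dale → Sutton → Willow → Pine → Hollow → Dale = 73; combined 125.

125 — the smallest possible combined total.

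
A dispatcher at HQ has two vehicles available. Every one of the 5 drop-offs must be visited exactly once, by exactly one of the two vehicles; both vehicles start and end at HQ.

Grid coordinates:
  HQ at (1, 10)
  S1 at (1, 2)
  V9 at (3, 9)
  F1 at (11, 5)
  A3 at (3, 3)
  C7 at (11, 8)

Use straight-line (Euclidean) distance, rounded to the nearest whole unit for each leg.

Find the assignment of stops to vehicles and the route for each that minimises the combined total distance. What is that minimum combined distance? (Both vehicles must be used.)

35 — the smallest possible combined total.

Try each way of splitting the stops between the two vehicles (each non-empty) and, for each split, find the best tour for each vehicle:
  {S1} + {V9, F1, A3, C7}: 16 + 28 = 44
  {V9} + {S1, F1, A3, C7}: 4 + 31 = 35
  {S1, V9} + {F1, A3, C7}: 17 + 28 = 45
  {F1} + {S1, V9, A3, C7}: 22 + 29 = 51
  {S1, F1} + {V9, A3, C7}: 29 + 26 = 55
  {V9, F1} + {S1, A3, C7}: 22 + 29 = 51
  … (15 splits in total)
Best: vehicle 1 HQ → V9 → HQ = 4; vehicle 2 HQ → S1 → A3 → F1 → C7 → HQ = 31; combined 35.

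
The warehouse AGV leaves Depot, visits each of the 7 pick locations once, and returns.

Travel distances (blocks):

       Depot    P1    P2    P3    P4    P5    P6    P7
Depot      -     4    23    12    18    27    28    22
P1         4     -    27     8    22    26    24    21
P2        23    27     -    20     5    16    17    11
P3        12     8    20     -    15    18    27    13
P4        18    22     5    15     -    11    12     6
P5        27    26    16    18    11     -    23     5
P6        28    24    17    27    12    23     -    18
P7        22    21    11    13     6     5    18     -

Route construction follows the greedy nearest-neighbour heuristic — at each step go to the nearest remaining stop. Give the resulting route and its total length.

Nearest-neighbour total = 91 blocks; route Depot → P1 → P3 → P7 → P5 → P4 → P2 → P6 → Depot.

At Depot the remaining stops are P1 4, P3 12, P4 18, P7 22, P2 23, P5 27, P6 28; go to P1.
At P1 the remaining stops are P3 8, P7 21, P4 22, P6 24, P5 26, P2 27; go to P3.
At P3 the remaining stops are P7 13, P4 15, P5 18, P2 20, P6 27; go to P7.
At P7 the remaining stops are P5 5, P4 6, P2 11, P6 18; go to P5.
At P5 the remaining stops are P4 11, P2 16, P6 23; go to P4.
At P4 the remaining stops are P2 5, P6 12; go to P2.
At P2 the remaining stops are P6 17; go to P6.
Return P6→Depot: 28.
Total = 4 + 8 + 13 + 5 + 11 + 5 + 17 + 28 = 91.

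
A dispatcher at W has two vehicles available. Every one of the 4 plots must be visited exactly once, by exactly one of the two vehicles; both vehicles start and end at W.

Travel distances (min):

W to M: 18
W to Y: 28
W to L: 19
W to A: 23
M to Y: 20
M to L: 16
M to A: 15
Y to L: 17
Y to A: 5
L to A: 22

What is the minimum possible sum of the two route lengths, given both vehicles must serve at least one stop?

Minimum combined distance: 100 min.

Try each way of splitting the stops between the two vehicles (each non-empty) and, for each split, find the best tour for each vehicle:
  {M} + {Y, L, A}: 36 + 64 = 100
  {Y} + {M, L, A}: 56 + 73 = 129
  {M, Y} + {L, A}: 66 + 64 = 130
  {L} + {M, Y, A}: 38 + 66 = 104
  {M, L} + {Y, A}: 53 + 56 = 109
  {Y, L} + {M, A}: 64 + 56 = 120
  … (7 splits in total)
Best: vehicle 1 W → M → W = 36; vehicle 2 W → L → Y → A → W = 64; combined 100.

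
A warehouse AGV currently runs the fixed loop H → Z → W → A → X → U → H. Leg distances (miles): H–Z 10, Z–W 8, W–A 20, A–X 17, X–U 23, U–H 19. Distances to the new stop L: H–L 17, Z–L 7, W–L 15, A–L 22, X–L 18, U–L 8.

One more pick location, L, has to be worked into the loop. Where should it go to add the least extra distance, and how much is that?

Minimum extra distance: 3 miles, inserting L between X and U.

Insertion cost between consecutive stops i–j is d(i,L) + d(L,j) − d(i,j):
  between H and Z: 17 + 7 − 10 = 14
  between Z and W: 7 + 15 − 8 = 14
  between W and A: 15 + 22 − 20 = 17
  between A and X: 22 + 18 − 17 = 23
  between X and U: 18 + 8 − 23 = 3
  between U and H: 8 + 17 − 19 = 6
Cheapest insertion is between X and U, adding 3.
New total = 97 + 3 = 100.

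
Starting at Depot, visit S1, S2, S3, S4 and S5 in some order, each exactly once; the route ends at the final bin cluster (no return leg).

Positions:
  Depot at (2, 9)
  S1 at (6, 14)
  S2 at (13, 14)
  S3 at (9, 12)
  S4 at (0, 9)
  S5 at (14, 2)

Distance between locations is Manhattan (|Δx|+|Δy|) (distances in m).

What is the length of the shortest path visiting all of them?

There are 5! = 120 possible orderings.
Depot → S1 → S2 → S3 → S4 → S5: 9+7+6+12+21 = 55
Depot → S1 → S2 → S3 → S5 → S4: 9+7+6+15+21 = 58
Depot → S1 → S2 → S4 → S3 → S5: 9+7+18+12+15 = 61
Depot → S1 → S2 → S4 → S5 → S3: 9+7+18+21+15 = 70
Depot → S1 → S2 → S5 → S3 → S4: 9+7+13+15+12 = 56
Depot → S1 → S2 → S5 → S4 → S3: 9+7+13+21+12 = 62
Depot → S1 → S3 → S2 → S4 → S5: 9+5+6+18+21 = 59
Depot → S1 → S3 → S2 → S5 → S4: 9+5+6+13+21 = 54
Depot → S1 → S3 → S4 → S2 → S5: 9+5+12+18+13 = 57
Depot → S1 → S3 → S4 → S5 → S2: 9+5+12+21+13 = 60
Depot → S1 → S3 → S5 → S2 → S4: 9+5+15+13+18 = 60
Depot → S1 → S3 → S5 → S4 → S2: 9+5+15+21+18 = 68
Depot → S1 → S4 → S2 → S3 → S5: 9+11+18+6+15 = 59
Depot → S1 → S4 → S2 → S5 → S3: 9+11+18+13+15 = 66
… (106 more)
Depot → S4 → S1 → S3 → S2 → S5: 2+11+5+6+13 = 37  ← best
The minimum is 37.
One shortest path: Depot → S4 → S1 → S3 → S2 → S5.

Shortest open route: 37 m.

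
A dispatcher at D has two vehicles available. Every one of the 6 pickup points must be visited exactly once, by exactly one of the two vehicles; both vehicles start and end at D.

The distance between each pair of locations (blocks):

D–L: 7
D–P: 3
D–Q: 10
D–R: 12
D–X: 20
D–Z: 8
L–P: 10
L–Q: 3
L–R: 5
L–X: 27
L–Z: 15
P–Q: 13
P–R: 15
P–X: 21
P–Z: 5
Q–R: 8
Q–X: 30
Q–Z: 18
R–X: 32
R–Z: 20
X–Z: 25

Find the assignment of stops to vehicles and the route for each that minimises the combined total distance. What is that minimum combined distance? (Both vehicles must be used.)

83 blocks — the smallest possible combined total.

Check every non-empty split of the stops between the two vehicles; for each half take its own optimal tour:
  {L} + {P, Q, R, X, Z}: 14 + 83 = 97
  {P} + {L, Q, R, X, Z}: 6 + 83 = 89
  {L, P} + {Q, R, X, Z}: 20 + 83 = 103
  {Q} + {L, P, R, X, Z}: 20 + 77 = 97
  {L, Q} + {P, R, X, Z}: 20 + 77 = 97
  {P, Q} + {L, R, X, Z}: 26 + 77 = 103
  … (31 splits in total)
  {L, Q, R} + {P, X, Z}: 30 + 53 = 83  ← best
Best: vehicle 1 D → L → Q → R → D = 30; vehicle 2 D → P → Z → X → D = 53; combined 83.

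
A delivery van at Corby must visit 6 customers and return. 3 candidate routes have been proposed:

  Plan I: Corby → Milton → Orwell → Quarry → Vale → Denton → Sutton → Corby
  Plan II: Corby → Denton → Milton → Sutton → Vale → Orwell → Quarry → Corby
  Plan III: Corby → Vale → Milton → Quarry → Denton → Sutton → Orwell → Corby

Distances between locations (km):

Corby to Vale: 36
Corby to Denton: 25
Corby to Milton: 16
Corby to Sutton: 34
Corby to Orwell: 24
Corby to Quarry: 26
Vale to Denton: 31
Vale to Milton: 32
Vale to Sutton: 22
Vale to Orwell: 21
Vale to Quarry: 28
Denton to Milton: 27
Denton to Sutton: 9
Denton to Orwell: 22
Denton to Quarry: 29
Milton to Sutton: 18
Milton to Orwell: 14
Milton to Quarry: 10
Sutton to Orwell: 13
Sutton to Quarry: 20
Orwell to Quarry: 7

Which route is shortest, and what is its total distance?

Plan I: 16 + 14 + 7 + 28 + 31 + 9 + 34 = 139
Plan II: 25 + 27 + 18 + 22 + 21 + 7 + 26 = 146
Plan III: 36 + 32 + 10 + 29 + 9 + 13 + 24 = 153

Shortest is Plan I, total 139 km.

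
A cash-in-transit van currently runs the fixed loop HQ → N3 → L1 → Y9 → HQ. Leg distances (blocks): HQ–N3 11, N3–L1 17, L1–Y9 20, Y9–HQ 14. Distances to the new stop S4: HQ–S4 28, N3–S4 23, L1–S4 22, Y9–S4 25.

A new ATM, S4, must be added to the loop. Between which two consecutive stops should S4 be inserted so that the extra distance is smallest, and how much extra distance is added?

Insertion cost between consecutive stops i–j is d(i,S4) + d(S4,j) − d(i,j):
  between HQ and N3: 28 + 23 − 11 = 40
  between N3 and L1: 23 + 22 − 17 = 28
  between L1 and Y9: 22 + 25 − 20 = 27
  between Y9 and HQ: 25 + 28 − 14 = 39
Cheapest insertion is between L1 and Y9, adding 27.
New total = 62 + 27 = 89.

+27 blocks — insert S4 between L1 and Y9.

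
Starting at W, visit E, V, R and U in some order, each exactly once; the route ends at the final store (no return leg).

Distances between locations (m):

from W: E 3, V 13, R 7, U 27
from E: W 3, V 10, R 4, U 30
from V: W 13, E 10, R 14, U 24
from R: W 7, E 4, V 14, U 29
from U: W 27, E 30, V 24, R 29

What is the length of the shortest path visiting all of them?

Minimum one-way distance = 45 m.

There are 4! = 24 possible orderings.
W - E - V - R - U: 3+10+14+29 = 56
W - E - V - U - R: 3+10+24+29 = 66
W - E - R - V - U: 3+4+14+24 = 45
W - E - R - U - V: 3+4+29+24 = 60
W - E - U - V - R: 3+30+24+14 = 71
W - E - U - R - V: 3+30+29+14 = 76
W - V - E - R - U: 13+10+4+29 = 56
W - V - E - U - R: 13+10+30+29 = 82
W - V - R - E - U: 13+14+4+30 = 61
W - V - R - U - E: 13+14+29+30 = 86
W - V - U - E - R: 13+24+30+4 = 71
W - V - U - R - E: 13+24+29+4 = 70
W - R - E - V - U: 7+4+10+24 = 45
W - R - E - U - V: 7+4+30+24 = 65
… (10 more)
The minimum is 45.
One shortest path: W → E → R → V → U.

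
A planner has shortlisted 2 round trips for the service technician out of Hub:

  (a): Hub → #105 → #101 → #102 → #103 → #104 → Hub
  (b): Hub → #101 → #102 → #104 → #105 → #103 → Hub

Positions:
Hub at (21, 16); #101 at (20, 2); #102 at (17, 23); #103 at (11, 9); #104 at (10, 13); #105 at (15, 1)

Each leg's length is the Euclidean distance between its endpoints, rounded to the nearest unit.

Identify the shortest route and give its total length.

Shortest is (a), total 72.

(a): 16 + 5 + 21 + 15 + 4 + 11 = 72
(b): 14 + 21 + 12 + 13 + 9 + 12 = 81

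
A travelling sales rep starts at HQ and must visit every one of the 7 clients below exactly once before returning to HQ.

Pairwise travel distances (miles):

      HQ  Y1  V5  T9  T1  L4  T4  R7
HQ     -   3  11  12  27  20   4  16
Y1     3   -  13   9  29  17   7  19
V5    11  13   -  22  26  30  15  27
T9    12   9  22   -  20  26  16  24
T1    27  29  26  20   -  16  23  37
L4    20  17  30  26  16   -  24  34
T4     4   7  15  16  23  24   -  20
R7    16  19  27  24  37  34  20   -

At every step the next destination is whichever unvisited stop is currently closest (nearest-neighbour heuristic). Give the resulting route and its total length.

From HQ: distances to unvisited — Y1=3, T4=4, V5=11, T9=12, R7=16, L4=20, T1=27. Nearest is Y1 (3).
From Y1: distances to unvisited — T4=7, T9=9, V5=13, L4=17, R7=19, T1=29. Nearest is T4 (7).
From T4: distances to unvisited — V5=15, T9=16, R7=20, T1=23, L4=24. Nearest is V5 (15).
From V5: distances to unvisited — T9=22, T1=26, R7=27, L4=30. Nearest is T9 (22).
From T9: distances to unvisited — T1=20, R7=24, L4=26. Nearest is T1 (20).
From T1: distances to unvisited — L4=16, R7=37. Nearest is L4 (16).
From L4: distances to unvisited — R7=34. Nearest is R7 (34).
Return R7→HQ: 16.
Total = 3 + 7 + 15 + 22 + 20 + 16 + 34 + 16 = 133.

Total distance 133 miles via the nearest-neighbour route HQ → Y1 → T4 → V5 → T9 → T1 → L4 → R7 → HQ.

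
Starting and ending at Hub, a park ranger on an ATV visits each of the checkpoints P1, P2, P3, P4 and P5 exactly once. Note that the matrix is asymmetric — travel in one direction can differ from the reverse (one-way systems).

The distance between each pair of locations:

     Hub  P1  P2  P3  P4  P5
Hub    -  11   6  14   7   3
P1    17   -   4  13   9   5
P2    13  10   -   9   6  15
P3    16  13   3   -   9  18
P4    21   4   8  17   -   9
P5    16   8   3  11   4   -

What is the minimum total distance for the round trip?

Hub - P1 - P2 - P3 - P4 - P5 - Hub: 11+4+9+9+9+16 = 58
Hub - P1 - P2 - P3 - P5 - P4 - Hub: 11+4+9+18+4+21 = 67
Hub - P1 - P2 - P4 - P3 - P5 - Hub: 11+4+6+17+18+16 = 72
Hub - P1 - P2 - P4 - P5 - P3 - Hub: 11+4+6+9+11+16 = 57
Hub - P1 - P2 - P5 - P3 - P4 - Hub: 11+4+15+11+9+21 = 71
Hub - P1 - P2 - P5 - P4 - P3 - Hub: 11+4+15+4+17+16 = 67
Hub - P1 - P3 - P2 - P4 - P5 - Hub: 11+13+3+6+9+16 = 58
Hub - P1 - P3 - P2 - P5 - P4 - Hub: 11+13+3+15+4+21 = 67
Hub - P1 - P3 - P4 - P2 - P5 - Hub: 11+13+9+8+15+16 = 72
Hub - P1 - P3 - P4 - P5 - P2 - Hub: 11+13+9+9+3+13 = 58
Hub - P1 - P3 - P5 - P2 - P4 - Hub: 11+13+18+3+6+21 = 72
Hub - P1 - P3 - P5 - P4 - P2 - Hub: 11+13+18+4+8+13 = 67
Hub - P1 - P4 - P2 - P3 - P5 - Hub: 11+9+8+9+18+16 = 71
Hub - P1 - P4 - P2 - P5 - P3 - Hub: 11+9+8+15+11+16 = 70
… (106 more)
Hub - P5 - P4 - P1 - P2 - P3 - Hub: 3+4+4+4+9+16 = 40  ← best
The minimum is 40.
One optimal route: Hub → P5 → P4 → P1 → P2 → P3 → Hub.

40 — the shortest possible round trip.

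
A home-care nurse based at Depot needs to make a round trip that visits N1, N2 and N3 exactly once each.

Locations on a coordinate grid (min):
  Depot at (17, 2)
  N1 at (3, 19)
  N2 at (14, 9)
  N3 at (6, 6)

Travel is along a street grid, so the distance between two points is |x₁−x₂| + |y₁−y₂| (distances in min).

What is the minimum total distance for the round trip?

Depot → N1 → N2 → N3 → Depot: 31+21+11+15 = 78
Depot → N1 → N3 → N2 → Depot: 31+16+11+10 = 68
Depot → N2 → N1 → N3 → Depot: 10+21+16+15 = 62
The minimum is 62.
One optimal route: Depot → N2 → N1 → N3 → Depot (or its reverse).

Minimum total distance: 62 min.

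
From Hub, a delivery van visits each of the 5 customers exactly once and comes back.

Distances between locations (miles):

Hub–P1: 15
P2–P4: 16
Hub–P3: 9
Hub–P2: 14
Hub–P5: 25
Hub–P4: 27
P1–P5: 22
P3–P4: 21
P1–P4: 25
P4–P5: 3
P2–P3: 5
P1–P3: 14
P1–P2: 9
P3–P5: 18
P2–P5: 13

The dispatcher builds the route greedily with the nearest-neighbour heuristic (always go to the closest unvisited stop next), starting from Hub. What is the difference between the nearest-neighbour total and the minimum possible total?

The nearest-neighbour route is 5 miles longer than optimal.

From Hub: P3=9, P2=14, P1=15, P5=25, P4=27 → choose P3 (9).
From P3: P2=5, P1=14, P5=18, P4=21 → choose P2 (5).
From P2: P1=9, P5=13, P4=16 → choose P1 (9).
From P1: P5=22, P4=25 → choose P5 (22).
From P5: P4=3 → choose P4 (3).
NN route Hub → P3 → P2 → P1 → P5 → P4 → Hub costs 75.
Optimal: Hub → P1 → P2 → P4 → P5 → P3 → Hub costs 70 (by enumerating all 60 distinct tours).
Excess = 75 − 70 = 5.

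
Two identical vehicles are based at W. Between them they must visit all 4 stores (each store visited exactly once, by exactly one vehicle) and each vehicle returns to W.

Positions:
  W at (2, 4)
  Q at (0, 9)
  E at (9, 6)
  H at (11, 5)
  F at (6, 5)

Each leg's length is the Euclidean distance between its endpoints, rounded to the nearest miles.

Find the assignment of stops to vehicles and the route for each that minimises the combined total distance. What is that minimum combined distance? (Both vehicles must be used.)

Check every non-empty split of the stops between the two vehicles; for each half take its own optimal tour:
  {Q} + {E, H, F}: 10 + 18 = 28
  {E} + {Q, H, F}: 14 + 26 = 40
  {Q, E} + {H, F}: 21 + 18 = 39
  {H} + {Q, E, F}: 18 + 21 = 39
  {Q, H} + {E, F}: 26 + 14 = 40
  {E, H} + {Q, F}: 18 + 16 = 34
  … (7 splits in total)
Best: vehicle 1 W → Q → W = 10; vehicle 2 W → E → H → F → W = 18; combined 28.

Minimum combined distance: 28 miles.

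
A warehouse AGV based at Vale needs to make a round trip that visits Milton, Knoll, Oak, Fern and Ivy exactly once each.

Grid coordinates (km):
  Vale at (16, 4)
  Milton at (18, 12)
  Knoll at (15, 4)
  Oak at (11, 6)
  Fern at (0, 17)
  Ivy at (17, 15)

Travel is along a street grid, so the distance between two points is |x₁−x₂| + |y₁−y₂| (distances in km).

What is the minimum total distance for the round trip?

62 km — the shortest possible round trip.

With 5 stops there are 5!/2 = 60 distinct round trips (a route and its reverse cost the same).
Vale → Milton → Knoll → Oak → Fern → Ivy → Vale: 10+11+6+22+19+12 = 80
Vale → Milton → Knoll → Oak → Ivy → Fern → Vale: 10+11+6+15+19+29 = 90
Vale → Milton → Knoll → Fern → Oak → Ivy → Vale: 10+11+28+22+15+12 = 98
Vale → Milton → Knoll → Fern → Ivy → Oak → Vale: 10+11+28+19+15+7 = 90
Vale → Milton → Knoll → Ivy → Oak → Fern → Vale: 10+11+13+15+22+29 = 100
Vale → Milton → Knoll → Ivy → Fern → Oak → Vale: 10+11+13+19+22+7 = 82
Vale → Milton → Oak → Knoll → Fern → Ivy → Vale: 10+13+6+28+19+12 = 88
Vale → Milton → Oak → Knoll → Ivy → Fern → Vale: 10+13+6+13+19+29 = 90
Vale → Milton → Oak → Fern → Knoll → Ivy → Vale: 10+13+22+28+13+12 = 98
Vale → Milton → Oak → Fern → Ivy → Knoll → Vale: 10+13+22+19+13+1 = 78
Vale → Milton → Oak → Ivy → Knoll → Fern → Vale: 10+13+15+13+28+29 = 108
Vale → Milton → Oak → Ivy → Fern → Knoll → Vale: 10+13+15+19+28+1 = 86
Vale → Milton → Fern → Knoll → Oak → Ivy → Vale: 10+23+28+6+15+12 = 94
Vale → Milton → Fern → Knoll → Ivy → Oak → Vale: 10+23+28+13+15+7 = 96
… (46 more)
Vale → Milton → Ivy → Fern → Oak → Knoll → Vale: 10+4+19+22+6+1 = 62  ← best
The minimum is 62.
One optimal route: Vale → Milton → Ivy → Fern → Oak → Knoll → Vale (or its reverse).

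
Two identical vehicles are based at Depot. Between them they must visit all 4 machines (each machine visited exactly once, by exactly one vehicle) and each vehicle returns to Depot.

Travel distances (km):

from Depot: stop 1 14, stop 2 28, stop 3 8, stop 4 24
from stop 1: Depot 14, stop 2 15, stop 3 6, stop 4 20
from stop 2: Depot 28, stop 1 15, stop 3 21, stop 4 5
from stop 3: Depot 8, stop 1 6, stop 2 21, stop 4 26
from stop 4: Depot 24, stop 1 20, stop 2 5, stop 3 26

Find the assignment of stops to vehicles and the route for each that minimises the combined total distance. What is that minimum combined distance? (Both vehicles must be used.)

Check every non-empty split of the stops between the two vehicles; for each half take its own optimal tour:
  {stop 1} + {stop 2, stop 3, stop 4}: 28 + 58 = 86
  {stop 2} + {stop 1, stop 3, stop 4}: 56 + 58 = 114
  {stop 1, stop 2} + {stop 3, stop 4}: 57 + 58 = 115
  {stop 3} + {stop 1, stop 2, stop 4}: 16 + 58 = 74
  {stop 1, stop 3} + {stop 2, stop 4}: 28 + 57 = 85
  {stop 2, stop 3} + {stop 1, stop 4}: 57 + 58 = 115
  … (7 splits in total)
Best: vehicle 1 Depot → stop 3 → Depot = 16; vehicle 2 Depot → stop 1 → stop 2 → stop 4 → Depot = 58; combined 74.

74 km — the smallest possible combined total.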